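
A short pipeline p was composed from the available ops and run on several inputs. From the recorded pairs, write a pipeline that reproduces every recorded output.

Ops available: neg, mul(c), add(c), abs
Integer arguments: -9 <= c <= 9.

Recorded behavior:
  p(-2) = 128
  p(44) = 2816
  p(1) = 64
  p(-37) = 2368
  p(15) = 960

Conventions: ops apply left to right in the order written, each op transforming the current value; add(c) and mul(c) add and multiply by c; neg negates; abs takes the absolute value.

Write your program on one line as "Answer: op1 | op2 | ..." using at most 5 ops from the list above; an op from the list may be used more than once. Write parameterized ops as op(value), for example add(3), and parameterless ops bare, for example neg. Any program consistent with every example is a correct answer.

mul(8) | abs | neg | mul(8) | abs

Check, running the answer program on each example:
  -2 -> -16 -> 16 -> -16 -> -128 -> 128
  44 -> 352 -> 352 -> -352 -> -2816 -> 2816
  1 -> 8 -> 8 -> -8 -> -64 -> 64
  -37 -> -296 -> 296 -> -296 -> -2368 -> 2368
  15 -> 120 -> 120 -> -120 -> -960 -> 960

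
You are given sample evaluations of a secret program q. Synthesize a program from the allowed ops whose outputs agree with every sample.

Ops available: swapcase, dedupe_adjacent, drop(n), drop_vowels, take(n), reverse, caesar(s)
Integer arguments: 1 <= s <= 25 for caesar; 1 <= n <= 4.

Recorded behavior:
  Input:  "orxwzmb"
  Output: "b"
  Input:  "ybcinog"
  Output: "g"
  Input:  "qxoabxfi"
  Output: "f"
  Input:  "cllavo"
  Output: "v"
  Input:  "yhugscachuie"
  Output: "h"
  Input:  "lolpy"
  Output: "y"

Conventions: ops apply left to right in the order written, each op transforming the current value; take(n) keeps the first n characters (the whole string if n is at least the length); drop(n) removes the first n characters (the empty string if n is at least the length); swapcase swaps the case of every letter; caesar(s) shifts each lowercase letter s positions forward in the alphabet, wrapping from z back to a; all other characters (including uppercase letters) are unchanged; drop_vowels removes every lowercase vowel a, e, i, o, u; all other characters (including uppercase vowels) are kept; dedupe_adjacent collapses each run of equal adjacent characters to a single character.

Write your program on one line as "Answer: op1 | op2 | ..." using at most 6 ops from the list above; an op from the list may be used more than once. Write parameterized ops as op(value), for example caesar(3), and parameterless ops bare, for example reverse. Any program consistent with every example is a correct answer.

drop_vowels | swapcase | reverse | dedupe_adjacent | swapcase | take(1)

Check, running the answer program on each example:
  "orxwzmb" -> "rxwzmb" -> "RXWZMB" -> "BMZWXR" -> "BMZWXR" -> "bmzwxr" -> "b"
  "ybcinog" -> "ybcng" -> "YBCNG" -> "GNCBY" -> "GNCBY" -> "gncby" -> "g"
  "qxoabxfi" -> "qxbxf" -> "QXBXF" -> "FXBXQ" -> "FXBXQ" -> "fxbxq" -> "f"
  "cllavo" -> "cllv" -> "CLLV" -> "VLLC" -> "VLC" -> "vlc" -> "v"
  "yhugscachuie" -> "yhgscch" -> "YHGSCCH" -> "HCCSGHY" -> "HCSGHY" -> "hcsghy" -> "h"
  "lolpy" -> "llpy" -> "LLPY" -> "YPLL" -> "YPL" -> "ypl" -> "y"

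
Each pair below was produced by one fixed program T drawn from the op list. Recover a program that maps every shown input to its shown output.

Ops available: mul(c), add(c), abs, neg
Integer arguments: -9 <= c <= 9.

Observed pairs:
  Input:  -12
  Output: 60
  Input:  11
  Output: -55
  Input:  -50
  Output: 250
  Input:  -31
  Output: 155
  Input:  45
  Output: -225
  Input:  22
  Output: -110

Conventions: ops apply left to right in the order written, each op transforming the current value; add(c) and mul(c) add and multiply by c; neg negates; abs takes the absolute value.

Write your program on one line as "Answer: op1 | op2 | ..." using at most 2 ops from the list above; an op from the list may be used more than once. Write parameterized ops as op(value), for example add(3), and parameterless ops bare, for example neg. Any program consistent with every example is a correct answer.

neg | mul(5)

Check, running the answer program on each example:
  -12 -> 12 -> 60
  11 -> -11 -> -55
  -50 -> 50 -> 250
  -31 -> 31 -> 155
  45 -> -45 -> -225
  22 -> -22 -> -110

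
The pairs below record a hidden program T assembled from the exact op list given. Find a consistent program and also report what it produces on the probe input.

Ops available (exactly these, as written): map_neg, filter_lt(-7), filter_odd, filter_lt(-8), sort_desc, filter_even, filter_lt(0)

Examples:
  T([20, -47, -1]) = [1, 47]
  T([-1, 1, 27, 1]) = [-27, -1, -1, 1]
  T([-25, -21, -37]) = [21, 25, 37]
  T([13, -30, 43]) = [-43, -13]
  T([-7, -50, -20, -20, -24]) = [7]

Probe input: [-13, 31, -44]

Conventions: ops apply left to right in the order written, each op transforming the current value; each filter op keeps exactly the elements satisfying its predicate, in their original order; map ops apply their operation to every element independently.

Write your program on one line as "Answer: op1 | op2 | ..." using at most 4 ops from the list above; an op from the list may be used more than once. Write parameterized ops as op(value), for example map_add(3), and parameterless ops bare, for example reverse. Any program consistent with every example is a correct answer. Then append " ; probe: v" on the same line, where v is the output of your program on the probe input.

filter_odd | sort_desc | map_neg ; probe: [-31, 13]

Check, running the answer program on each example:
  [20, -47, -1] -> [-47, -1] -> [-1, -47] -> [1, 47]
  [-1, 1, 27, 1] -> [-1, 1, 27, 1] -> [27, 1, 1, -1] -> [-27, -1, -1, 1]
  [-25, -21, -37] -> [-25, -21, -37] -> [-21, -25, -37] -> [21, 25, 37]
  [13, -30, 43] -> [13, 43] -> [43, 13] -> [-43, -13]
  [-7, -50, -20, -20, -24] -> [-7] -> [-7] -> [7]
  probe: [-13, 31, -44] -> [-13, 31] -> [31, -13] -> [-31, 13]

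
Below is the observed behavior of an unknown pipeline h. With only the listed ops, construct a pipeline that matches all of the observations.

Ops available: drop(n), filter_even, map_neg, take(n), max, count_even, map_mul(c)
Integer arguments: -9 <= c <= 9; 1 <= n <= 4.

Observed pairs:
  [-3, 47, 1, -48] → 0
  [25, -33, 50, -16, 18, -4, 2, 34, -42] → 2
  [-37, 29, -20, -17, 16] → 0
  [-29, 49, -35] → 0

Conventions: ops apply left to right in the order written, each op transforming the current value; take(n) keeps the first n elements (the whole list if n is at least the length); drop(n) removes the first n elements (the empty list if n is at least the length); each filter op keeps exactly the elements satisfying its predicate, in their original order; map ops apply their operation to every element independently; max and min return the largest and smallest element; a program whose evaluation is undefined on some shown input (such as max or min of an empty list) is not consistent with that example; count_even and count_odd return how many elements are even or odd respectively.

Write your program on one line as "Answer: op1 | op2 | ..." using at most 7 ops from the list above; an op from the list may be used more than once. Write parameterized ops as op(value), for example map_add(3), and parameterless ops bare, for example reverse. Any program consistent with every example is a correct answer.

drop(4) | drop(1) | map_neg | take(2) | map_mul(4) | count_even

Check, running the answer program on each example:
  [-3, 47, 1, -48] -> [] -> [] -> [] -> [] -> [] -> 0
  [25, -33, 50, -16, 18, -4, 2, 34, -42] -> [18, -4, 2, 34, -42] -> [-4, 2, 34, -42] -> [4, -2, -34, 42] -> [4, -2] -> [16, -8] -> 2
  [-37, 29, -20, -17, 16] -> [16] -> [] -> [] -> [] -> [] -> 0
  [-29, 49, -35] -> [] -> [] -> [] -> [] -> [] -> 0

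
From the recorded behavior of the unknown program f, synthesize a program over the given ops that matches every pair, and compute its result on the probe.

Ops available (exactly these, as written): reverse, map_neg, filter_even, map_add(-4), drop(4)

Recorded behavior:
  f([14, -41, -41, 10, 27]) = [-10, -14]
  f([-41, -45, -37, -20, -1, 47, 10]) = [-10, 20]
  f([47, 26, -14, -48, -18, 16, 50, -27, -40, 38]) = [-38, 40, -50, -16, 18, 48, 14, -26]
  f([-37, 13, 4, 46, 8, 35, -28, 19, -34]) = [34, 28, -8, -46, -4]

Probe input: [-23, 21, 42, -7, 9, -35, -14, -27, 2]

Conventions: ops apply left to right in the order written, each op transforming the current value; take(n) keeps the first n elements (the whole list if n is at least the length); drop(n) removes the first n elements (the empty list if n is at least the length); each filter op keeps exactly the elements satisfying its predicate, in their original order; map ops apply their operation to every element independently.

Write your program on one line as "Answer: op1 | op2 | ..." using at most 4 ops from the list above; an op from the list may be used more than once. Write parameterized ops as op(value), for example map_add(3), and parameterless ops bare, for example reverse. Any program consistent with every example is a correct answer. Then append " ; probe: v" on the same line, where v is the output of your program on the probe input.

filter_even | map_neg | reverse ; probe: [-2, 14, -42]

Check, running the answer program on each example:
  [14, -41, -41, 10, 27] -> [14, 10] -> [-14, -10] -> [-10, -14]
  [-41, -45, -37, -20, -1, 47, 10] -> [-20, 10] -> [20, -10] -> [-10, 20]
  [47, 26, -14, -48, -18, 16, 50, -27, -40, 38] -> [26, -14, -48, -18, 16, 50, -40, 38] -> [-26, 14, 48, 18, -16, -50, 40, -38] -> [-38, 40, -50, -16, 18, 48, 14, -26]
  [-37, 13, 4, 46, 8, 35, -28, 19, -34] -> [4, 46, 8, -28, -34] -> [-4, -46, -8, 28, 34] -> [34, 28, -8, -46, -4]
  probe: [-23, 21, 42, -7, 9, -35, -14, -27, 2] -> [42, -14, 2] -> [-42, 14, -2] -> [-2, 14, -42]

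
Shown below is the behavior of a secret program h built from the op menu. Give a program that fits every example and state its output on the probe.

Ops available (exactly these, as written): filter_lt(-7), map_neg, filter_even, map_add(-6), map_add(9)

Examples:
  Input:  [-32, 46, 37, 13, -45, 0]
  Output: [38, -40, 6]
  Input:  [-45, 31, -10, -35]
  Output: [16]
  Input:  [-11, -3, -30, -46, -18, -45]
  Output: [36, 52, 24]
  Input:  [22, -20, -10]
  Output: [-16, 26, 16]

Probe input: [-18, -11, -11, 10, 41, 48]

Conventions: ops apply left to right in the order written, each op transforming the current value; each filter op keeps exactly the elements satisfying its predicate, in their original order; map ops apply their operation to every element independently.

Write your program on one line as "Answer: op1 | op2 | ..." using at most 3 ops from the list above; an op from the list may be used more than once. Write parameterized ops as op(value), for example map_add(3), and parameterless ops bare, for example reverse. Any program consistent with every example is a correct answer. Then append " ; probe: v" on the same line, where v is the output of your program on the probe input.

filter_even | map_add(-6) | map_neg ; probe: [24, -4, -42]

Check, running the answer program on each example:
  [-32, 46, 37, 13, -45, 0] -> [-32, 46, 0] -> [-38, 40, -6] -> [38, -40, 6]
  [-45, 31, -10, -35] -> [-10] -> [-16] -> [16]
  [-11, -3, -30, -46, -18, -45] -> [-30, -46, -18] -> [-36, -52, -24] -> [36, 52, 24]
  [22, -20, -10] -> [22, -20, -10] -> [16, -26, -16] -> [-16, 26, 16]
  probe: [-18, -11, -11, 10, 41, 48] -> [-18, 10, 48] -> [-24, 4, 42] -> [24, -4, -42]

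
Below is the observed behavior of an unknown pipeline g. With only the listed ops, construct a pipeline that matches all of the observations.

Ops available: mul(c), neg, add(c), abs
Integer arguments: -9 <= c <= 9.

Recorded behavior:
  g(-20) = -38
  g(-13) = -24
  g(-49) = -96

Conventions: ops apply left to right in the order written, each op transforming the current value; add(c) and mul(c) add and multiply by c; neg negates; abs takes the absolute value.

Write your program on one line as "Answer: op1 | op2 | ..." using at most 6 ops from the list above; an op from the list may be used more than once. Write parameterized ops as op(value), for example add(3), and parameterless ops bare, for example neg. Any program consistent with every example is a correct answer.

abs | add(7) | add(-8) | mul(2) | neg

Check, running the answer program on each example:
  -20 -> 20 -> 27 -> 19 -> 38 -> -38
  -13 -> 13 -> 20 -> 12 -> 24 -> -24
  -49 -> 49 -> 56 -> 48 -> 96 -> -96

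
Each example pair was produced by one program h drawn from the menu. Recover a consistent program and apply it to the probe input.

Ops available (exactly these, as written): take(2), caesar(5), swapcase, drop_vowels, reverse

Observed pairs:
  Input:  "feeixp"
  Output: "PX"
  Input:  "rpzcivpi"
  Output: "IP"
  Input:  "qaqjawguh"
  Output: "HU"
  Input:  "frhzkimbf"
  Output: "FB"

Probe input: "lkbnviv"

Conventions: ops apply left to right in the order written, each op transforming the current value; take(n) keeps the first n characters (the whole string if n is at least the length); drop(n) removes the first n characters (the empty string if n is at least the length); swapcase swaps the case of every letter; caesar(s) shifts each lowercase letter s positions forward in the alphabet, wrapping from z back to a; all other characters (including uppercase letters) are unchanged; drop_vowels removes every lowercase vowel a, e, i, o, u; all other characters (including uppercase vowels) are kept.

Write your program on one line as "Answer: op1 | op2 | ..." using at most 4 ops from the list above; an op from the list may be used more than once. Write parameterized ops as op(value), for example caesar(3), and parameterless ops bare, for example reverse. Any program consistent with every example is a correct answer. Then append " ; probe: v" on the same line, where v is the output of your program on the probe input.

reverse | swapcase | take(2) ; probe: "VI"

Check, running the answer program on each example:
  "feeixp" -> "pxieef" -> "PXIEEF" -> "PX"
  "rpzcivpi" -> "ipviczpr" -> "IPVICZPR" -> "IP"
  "qaqjawguh" -> "hugwajqaq" -> "HUGWAJQAQ" -> "HU"
  "frhzkimbf" -> "fbmikzhrf" -> "FBMIKZHRF" -> "FB"
  probe: "lkbnviv" -> "vivnbkl" -> "VIVNBKL" -> "VI"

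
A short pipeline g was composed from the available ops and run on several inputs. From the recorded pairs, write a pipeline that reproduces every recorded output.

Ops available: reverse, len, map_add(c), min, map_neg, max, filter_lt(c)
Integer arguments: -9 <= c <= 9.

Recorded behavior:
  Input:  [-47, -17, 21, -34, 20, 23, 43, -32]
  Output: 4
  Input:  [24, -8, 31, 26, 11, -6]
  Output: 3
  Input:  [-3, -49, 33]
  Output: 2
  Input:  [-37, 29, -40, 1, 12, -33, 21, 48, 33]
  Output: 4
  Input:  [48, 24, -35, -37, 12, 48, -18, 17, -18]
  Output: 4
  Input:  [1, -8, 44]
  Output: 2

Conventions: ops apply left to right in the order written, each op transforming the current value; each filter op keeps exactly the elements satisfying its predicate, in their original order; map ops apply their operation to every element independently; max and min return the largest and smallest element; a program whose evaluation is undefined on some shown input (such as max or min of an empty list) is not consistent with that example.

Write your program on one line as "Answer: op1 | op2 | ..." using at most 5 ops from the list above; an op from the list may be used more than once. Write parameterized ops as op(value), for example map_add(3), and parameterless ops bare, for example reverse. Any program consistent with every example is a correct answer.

map_add(-4) | filter_lt(8) | map_neg | len

Check, running the answer program on each example:
  [-47, -17, 21, -34, 20, 23, 43, -32] -> [-51, -21, 17, -38, 16, 19, 39, -36] -> [-51, -21, -38, -36] -> [51, 21, 38, 36] -> 4
  [24, -8, 31, 26, 11, -6] -> [20, -12, 27, 22, 7, -10] -> [-12, 7, -10] -> [12, -7, 10] -> 3
  [-3, -49, 33] -> [-7, -53, 29] -> [-7, -53] -> [7, 53] -> 2
  [-37, 29, -40, 1, 12, -33, 21, 48, 33] -> [-41, 25, -44, -3, 8, -37, 17, 44, 29] -> [-41, -44, -3, -37] -> [41, 44, 3, 37] -> 4
  [48, 24, -35, -37, 12, 48, -18, 17, -18] -> [44, 20, -39, -41, 8, 44, -22, 13, -22] -> [-39, -41, -22, -22] -> [39, 41, 22, 22] -> 4
  [1, -8, 44] -> [-3, -12, 40] -> [-3, -12] -> [3, 12] -> 2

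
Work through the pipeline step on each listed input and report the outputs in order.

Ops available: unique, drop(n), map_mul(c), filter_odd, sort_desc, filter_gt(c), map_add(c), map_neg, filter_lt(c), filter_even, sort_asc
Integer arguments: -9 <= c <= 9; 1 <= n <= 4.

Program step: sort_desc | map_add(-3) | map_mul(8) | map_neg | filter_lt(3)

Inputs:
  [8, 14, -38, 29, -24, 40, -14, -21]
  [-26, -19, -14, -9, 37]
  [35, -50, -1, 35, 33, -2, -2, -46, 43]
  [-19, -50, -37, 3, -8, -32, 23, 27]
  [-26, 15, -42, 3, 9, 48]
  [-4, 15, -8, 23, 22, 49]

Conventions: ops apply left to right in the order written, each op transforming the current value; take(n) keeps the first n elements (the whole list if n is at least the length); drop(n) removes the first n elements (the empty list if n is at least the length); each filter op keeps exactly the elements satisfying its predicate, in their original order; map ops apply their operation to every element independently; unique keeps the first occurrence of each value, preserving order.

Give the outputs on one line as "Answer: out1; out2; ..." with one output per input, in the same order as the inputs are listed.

[-296, -208, -88, -40]; [-272]; [-320, -256, -256, -240]; [-192, -160, 0]; [-360, -96, -48, 0]; [-368, -160, -152, -96]

Execution, op by op:
  [8, 14, -38, 29, -24, 40, -14, -21] -> [40, 29, 14, 8, -14, -21, -24, -38] -> [37, 26, 11, 5, -17, -24, -27, -41] -> [296, 208, 88, 40, -136, -192, -216, -328] -> [-296, -208, -88, -40, 136, 192, 216, 328] -> [-296, -208, -88, -40]
  [-26, -19, -14, -9, 37] -> [37, -9, -14, -19, -26] -> [34, -12, -17, -22, -29] -> [272, -96, -136, -176, -232] -> [-272, 96, 136, 176, 232] -> [-272]
  [35, -50, -1, 35, 33, -2, -2, -46, 43] -> [43, 35, 35, 33, -1, -2, -2, -46, -50] -> [40, 32, 32, 30, -4, -5, -5, -49, -53] -> [320, 256, 256, 240, -32, -40, -40, -392, -424] -> [-320, -256, -256, -240, 32, 40, 40, 392, 424] -> [-320, -256, -256, -240]
  [-19, -50, -37, 3, -8, -32, 23, 27] -> [27, 23, 3, -8, -19, -32, -37, -50] -> [24, 20, 0, -11, -22, -35, -40, -53] -> [192, 160, 0, -88, -176, -280, -320, -424] -> [-192, -160, 0, 88, 176, 280, 320, 424] -> [-192, -160, 0]
  [-26, 15, -42, 3, 9, 48] -> [48, 15, 9, 3, -26, -42] -> [45, 12, 6, 0, -29, -45] -> [360, 96, 48, 0, -232, -360] -> [-360, -96, -48, 0, 232, 360] -> [-360, -96, -48, 0]
  [-4, 15, -8, 23, 22, 49] -> [49, 23, 22, 15, -4, -8] -> [46, 20, 19, 12, -7, -11] -> [368, 160, 152, 96, -56, -88] -> [-368, -160, -152, -96, 56, 88] -> [-368, -160, -152, -96]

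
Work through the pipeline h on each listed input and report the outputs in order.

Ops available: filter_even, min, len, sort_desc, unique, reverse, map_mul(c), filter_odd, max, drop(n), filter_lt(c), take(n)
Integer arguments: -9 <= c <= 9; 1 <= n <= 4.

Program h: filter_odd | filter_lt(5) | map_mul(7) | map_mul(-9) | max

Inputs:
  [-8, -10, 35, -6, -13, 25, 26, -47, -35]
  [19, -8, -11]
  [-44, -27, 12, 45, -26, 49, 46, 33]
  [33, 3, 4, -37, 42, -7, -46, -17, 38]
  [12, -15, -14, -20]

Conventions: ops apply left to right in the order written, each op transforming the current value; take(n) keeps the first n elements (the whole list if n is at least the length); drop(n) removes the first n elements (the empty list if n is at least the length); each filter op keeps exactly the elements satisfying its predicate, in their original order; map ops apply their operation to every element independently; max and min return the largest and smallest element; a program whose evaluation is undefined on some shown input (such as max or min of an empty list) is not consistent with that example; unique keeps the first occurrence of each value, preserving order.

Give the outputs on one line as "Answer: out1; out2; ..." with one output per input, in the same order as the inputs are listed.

Execution, op by op:
  [-8, -10, 35, -6, -13, 25, 26, -47, -35] -> [35, -13, 25, -47, -35] -> [-13, -47, -35] -> [-91, -329, -245] -> [819, 2961, 2205] -> 2961
  [19, -8, -11] -> [19, -11] -> [-11] -> [-77] -> [693] -> 693
  [-44, -27, 12, 45, -26, 49, 46, 33] -> [-27, 45, 49, 33] -> [-27] -> [-189] -> [1701] -> 1701
  [33, 3, 4, -37, 42, -7, -46, -17, 38] -> [33, 3, -37, -7, -17] -> [3, -37, -7, -17] -> [21, -259, -49, -119] -> [-189, 2331, 441, 1071] -> 2331
  [12, -15, -14, -20] -> [-15] -> [-15] -> [-105] -> [945] -> 945

2961; 693; 1701; 2331; 945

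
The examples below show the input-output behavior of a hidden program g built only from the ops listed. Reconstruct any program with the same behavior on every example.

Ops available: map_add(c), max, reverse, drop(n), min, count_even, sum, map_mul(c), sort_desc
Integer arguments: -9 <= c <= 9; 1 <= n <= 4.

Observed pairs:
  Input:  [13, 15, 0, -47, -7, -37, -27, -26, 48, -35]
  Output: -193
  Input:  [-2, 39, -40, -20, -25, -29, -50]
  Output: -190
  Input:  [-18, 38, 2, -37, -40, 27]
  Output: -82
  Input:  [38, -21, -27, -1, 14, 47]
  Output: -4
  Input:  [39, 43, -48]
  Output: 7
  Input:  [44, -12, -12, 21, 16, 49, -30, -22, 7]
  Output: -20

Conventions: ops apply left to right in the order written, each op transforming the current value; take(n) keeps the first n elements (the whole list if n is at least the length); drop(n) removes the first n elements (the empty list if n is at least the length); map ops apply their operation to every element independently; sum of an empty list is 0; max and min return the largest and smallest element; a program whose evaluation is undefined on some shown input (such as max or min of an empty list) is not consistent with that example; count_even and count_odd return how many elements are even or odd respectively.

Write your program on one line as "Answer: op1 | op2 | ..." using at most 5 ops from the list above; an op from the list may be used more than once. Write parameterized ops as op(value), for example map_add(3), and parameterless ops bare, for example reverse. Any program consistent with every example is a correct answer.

reverse | map_add(-9) | sort_desc | sum

Check, running the answer program on each example:
  [13, 15, 0, -47, -7, -37, -27, -26, 48, -35] -> [-35, 48, -26, -27, -37, -7, -47, 0, 15, 13] -> [-44, 39, -35, -36, -46, -16, -56, -9, 6, 4] -> [39, 6, 4, -9, -16, -35, -36, -44, -46, -56] -> -193
  [-2, 39, -40, -20, -25, -29, -50] -> [-50, -29, -25, -20, -40, 39, -2] -> [-59, -38, -34, -29, -49, 30, -11] -> [30, -11, -29, -34, -38, -49, -59] -> -190
  [-18, 38, 2, -37, -40, 27] -> [27, -40, -37, 2, 38, -18] -> [18, -49, -46, -7, 29, -27] -> [29, 18, -7, -27, -46, -49] -> -82
  [38, -21, -27, -1, 14, 47] -> [47, 14, -1, -27, -21, 38] -> [38, 5, -10, -36, -30, 29] -> [38, 29, 5, -10, -30, -36] -> -4
  [39, 43, -48] -> [-48, 43, 39] -> [-57, 34, 30] -> [34, 30, -57] -> 7
  [44, -12, -12, 21, 16, 49, -30, -22, 7] -> [7, -22, -30, 49, 16, 21, -12, -12, 44] -> [-2, -31, -39, 40, 7, 12, -21, -21, 35] -> [40, 35, 12, 7, -2, -21, -21, -31, -39] -> -20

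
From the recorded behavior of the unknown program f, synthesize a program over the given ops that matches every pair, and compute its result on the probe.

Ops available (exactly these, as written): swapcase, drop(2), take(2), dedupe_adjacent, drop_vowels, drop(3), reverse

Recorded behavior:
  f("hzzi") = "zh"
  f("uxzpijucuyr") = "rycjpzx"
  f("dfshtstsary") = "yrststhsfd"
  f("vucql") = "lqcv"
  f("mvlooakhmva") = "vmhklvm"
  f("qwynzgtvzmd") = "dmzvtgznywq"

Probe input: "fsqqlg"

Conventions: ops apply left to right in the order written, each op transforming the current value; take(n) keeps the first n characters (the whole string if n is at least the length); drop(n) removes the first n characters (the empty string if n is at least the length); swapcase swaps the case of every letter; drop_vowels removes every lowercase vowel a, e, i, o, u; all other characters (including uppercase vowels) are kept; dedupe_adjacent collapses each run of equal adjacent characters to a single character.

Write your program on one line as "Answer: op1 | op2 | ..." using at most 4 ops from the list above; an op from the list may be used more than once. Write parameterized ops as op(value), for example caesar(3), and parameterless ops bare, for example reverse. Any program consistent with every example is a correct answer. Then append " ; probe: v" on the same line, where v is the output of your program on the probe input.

drop_vowels | reverse | dedupe_adjacent ; probe: "glqsf"

Check, running the answer program on each example:
  "hzzi" -> "hzz" -> "zzh" -> "zh"
  "uxzpijucuyr" -> "xzpjcyr" -> "rycjpzx" -> "rycjpzx"
  "dfshtstsary" -> "dfshtstsry" -> "yrststhsfd" -> "yrststhsfd"
  "vucql" -> "vcql" -> "lqcv" -> "lqcv"
  "mvlooakhmva" -> "mvlkhmv" -> "vmhklvm" -> "vmhklvm"
  "qwynzgtvzmd" -> "qwynzgtvzmd" -> "dmzvtgznywq" -> "dmzvtgznywq"
  probe: "fsqqlg" -> "fsqqlg" -> "glqqsf" -> "glqsf"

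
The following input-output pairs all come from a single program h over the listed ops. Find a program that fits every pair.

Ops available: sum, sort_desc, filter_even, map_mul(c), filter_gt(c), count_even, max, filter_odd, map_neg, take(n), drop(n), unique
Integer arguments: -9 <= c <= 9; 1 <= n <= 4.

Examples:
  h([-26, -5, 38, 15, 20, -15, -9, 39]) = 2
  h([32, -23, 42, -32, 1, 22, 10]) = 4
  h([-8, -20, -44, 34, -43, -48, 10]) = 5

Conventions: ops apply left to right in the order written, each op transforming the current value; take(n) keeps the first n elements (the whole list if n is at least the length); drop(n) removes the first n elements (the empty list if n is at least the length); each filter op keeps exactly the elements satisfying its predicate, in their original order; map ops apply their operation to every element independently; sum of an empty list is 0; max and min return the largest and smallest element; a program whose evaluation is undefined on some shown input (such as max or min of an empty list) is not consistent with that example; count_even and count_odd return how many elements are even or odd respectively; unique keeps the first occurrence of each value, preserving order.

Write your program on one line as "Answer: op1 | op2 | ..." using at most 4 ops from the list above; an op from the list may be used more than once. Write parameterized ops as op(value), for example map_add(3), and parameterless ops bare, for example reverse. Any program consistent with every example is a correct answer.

drop(1) | sort_desc | map_neg | count_even

Check, running the answer program on each example:
  [-26, -5, 38, 15, 20, -15, -9, 39] -> [-5, 38, 15, 20, -15, -9, 39] -> [39, 38, 20, 15, -5, -9, -15] -> [-39, -38, -20, -15, 5, 9, 15] -> 2
  [32, -23, 42, -32, 1, 22, 10] -> [-23, 42, -32, 1, 22, 10] -> [42, 22, 10, 1, -23, -32] -> [-42, -22, -10, -1, 23, 32] -> 4
  [-8, -20, -44, 34, -43, -48, 10] -> [-20, -44, 34, -43, -48, 10] -> [34, 10, -20, -43, -44, -48] -> [-34, -10, 20, 43, 44, 48] -> 5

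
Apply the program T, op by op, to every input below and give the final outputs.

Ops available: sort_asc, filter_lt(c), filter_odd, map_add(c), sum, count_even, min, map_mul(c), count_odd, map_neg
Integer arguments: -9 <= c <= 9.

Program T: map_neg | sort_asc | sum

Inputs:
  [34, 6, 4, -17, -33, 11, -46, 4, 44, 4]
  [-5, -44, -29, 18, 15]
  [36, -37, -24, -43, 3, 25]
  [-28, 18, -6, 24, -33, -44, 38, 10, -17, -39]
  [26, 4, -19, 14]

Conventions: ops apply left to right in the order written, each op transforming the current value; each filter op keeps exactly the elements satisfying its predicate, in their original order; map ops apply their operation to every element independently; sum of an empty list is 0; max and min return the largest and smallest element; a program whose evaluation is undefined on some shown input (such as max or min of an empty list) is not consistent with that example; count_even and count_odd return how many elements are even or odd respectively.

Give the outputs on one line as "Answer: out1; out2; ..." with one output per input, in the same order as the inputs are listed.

-11; 45; 40; 77; -25

Execution, op by op:
  [34, 6, 4, -17, -33, 11, -46, 4, 44, 4] -> [-34, -6, -4, 17, 33, -11, 46, -4, -44, -4] -> [-44, -34, -11, -6, -4, -4, -4, 17, 33, 46] -> -11
  [-5, -44, -29, 18, 15] -> [5, 44, 29, -18, -15] -> [-18, -15, 5, 29, 44] -> 45
  [36, -37, -24, -43, 3, 25] -> [-36, 37, 24, 43, -3, -25] -> [-36, -25, -3, 24, 37, 43] -> 40
  [-28, 18, -6, 24, -33, -44, 38, 10, -17, -39] -> [28, -18, 6, -24, 33, 44, -38, -10, 17, 39] -> [-38, -24, -18, -10, 6, 17, 28, 33, 39, 44] -> 77
  [26, 4, -19, 14] -> [-26, -4, 19, -14] -> [-26, -14, -4, 19] -> -25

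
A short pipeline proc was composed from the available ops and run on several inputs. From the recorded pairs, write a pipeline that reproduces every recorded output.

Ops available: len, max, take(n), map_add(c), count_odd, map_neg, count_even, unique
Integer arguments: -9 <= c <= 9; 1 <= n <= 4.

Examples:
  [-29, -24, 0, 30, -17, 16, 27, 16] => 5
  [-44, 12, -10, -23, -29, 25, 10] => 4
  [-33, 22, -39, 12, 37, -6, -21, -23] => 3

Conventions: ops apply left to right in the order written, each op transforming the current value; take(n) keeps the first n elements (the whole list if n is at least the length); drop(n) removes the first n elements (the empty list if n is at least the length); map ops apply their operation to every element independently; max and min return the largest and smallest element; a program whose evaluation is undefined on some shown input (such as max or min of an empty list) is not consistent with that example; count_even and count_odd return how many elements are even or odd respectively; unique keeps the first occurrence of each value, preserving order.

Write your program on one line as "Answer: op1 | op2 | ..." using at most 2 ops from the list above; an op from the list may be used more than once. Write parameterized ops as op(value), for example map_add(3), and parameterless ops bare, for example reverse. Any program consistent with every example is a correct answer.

map_add(7) | count_odd

Check, running the answer program on each example:
  [-29, -24, 0, 30, -17, 16, 27, 16] -> [-22, -17, 7, 37, -10, 23, 34, 23] -> 5
  [-44, 12, -10, -23, -29, 25, 10] -> [-37, 19, -3, -16, -22, 32, 17] -> 4
  [-33, 22, -39, 12, 37, -6, -21, -23] -> [-26, 29, -32, 19, 44, 1, -14, -16] -> 3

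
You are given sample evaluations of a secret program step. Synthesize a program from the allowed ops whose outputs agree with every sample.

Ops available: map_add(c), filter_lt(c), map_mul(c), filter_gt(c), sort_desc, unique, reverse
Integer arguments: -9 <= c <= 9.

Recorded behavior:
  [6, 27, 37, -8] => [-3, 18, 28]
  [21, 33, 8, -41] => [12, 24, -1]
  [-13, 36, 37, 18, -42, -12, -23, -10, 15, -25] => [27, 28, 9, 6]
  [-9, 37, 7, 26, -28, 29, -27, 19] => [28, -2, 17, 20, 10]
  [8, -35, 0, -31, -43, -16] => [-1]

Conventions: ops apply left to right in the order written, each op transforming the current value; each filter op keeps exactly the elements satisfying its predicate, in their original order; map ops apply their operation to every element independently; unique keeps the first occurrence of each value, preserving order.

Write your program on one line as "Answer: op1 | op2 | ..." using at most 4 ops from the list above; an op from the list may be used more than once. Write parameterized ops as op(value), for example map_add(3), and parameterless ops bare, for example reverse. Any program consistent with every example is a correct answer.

filter_gt(-2) | filter_gt(0) | map_add(-9)

Check, running the answer program on each example:
  [6, 27, 37, -8] -> [6, 27, 37] -> [6, 27, 37] -> [-3, 18, 28]
  [21, 33, 8, -41] -> [21, 33, 8] -> [21, 33, 8] -> [12, 24, -1]
  [-13, 36, 37, 18, -42, -12, -23, -10, 15, -25] -> [36, 37, 18, 15] -> [36, 37, 18, 15] -> [27, 28, 9, 6]
  [-9, 37, 7, 26, -28, 29, -27, 19] -> [37, 7, 26, 29, 19] -> [37, 7, 26, 29, 19] -> [28, -2, 17, 20, 10]
  [8, -35, 0, -31, -43, -16] -> [8, 0] -> [8] -> [-1]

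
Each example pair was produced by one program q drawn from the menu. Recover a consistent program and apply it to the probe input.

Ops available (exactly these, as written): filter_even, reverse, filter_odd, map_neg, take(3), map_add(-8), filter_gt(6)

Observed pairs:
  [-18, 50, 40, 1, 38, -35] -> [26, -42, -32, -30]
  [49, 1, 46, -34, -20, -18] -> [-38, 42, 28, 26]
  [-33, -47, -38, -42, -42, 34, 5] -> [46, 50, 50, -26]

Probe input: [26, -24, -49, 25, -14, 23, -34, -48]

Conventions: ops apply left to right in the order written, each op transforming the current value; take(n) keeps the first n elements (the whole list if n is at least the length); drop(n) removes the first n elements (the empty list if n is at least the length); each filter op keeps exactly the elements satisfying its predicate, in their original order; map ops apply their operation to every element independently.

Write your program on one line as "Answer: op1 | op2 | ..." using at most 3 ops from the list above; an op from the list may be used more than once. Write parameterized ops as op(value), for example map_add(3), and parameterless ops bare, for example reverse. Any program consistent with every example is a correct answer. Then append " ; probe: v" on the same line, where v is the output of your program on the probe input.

map_add(-8) | map_neg | filter_even ; probe: [-18, 32, 22, 42, 56]

Check, running the answer program on each example:
  [-18, 50, 40, 1, 38, -35] -> [-26, 42, 32, -7, 30, -43] -> [26, -42, -32, 7, -30, 43] -> [26, -42, -32, -30]
  [49, 1, 46, -34, -20, -18] -> [41, -7, 38, -42, -28, -26] -> [-41, 7, -38, 42, 28, 26] -> [-38, 42, 28, 26]
  [-33, -47, -38, -42, -42, 34, 5] -> [-41, -55, -46, -50, -50, 26, -3] -> [41, 55, 46, 50, 50, -26, 3] -> [46, 50, 50, -26]
  probe: [26, -24, -49, 25, -14, 23, -34, -48] -> [18, -32, -57, 17, -22, 15, -42, -56] -> [-18, 32, 57, -17, 22, -15, 42, 56] -> [-18, 32, 22, 42, 56]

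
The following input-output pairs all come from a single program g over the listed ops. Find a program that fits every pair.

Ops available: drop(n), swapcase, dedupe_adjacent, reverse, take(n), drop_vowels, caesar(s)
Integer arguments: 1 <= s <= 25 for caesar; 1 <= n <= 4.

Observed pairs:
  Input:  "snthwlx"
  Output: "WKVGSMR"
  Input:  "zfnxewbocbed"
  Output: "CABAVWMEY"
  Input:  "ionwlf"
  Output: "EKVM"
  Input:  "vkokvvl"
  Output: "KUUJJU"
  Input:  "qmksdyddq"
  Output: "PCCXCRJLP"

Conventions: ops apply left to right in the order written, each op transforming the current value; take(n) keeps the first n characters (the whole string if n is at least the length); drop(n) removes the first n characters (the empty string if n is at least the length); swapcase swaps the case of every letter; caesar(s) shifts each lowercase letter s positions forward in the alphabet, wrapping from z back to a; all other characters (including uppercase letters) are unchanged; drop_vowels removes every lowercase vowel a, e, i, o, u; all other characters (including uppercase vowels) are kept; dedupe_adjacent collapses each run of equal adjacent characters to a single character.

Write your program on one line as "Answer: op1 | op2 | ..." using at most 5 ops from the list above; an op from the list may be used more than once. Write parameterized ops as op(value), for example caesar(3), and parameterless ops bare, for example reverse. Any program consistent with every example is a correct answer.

drop_vowels | caesar(25) | swapcase | reverse

Check, running the answer program on each example:
  "snthwlx" -> "snthwlx" -> "rmsgvkw" -> "RMSGVKW" -> "WKVGSMR"
  "zfnxewbocbed" -> "zfnxwbcbd" -> "yemwvabac" -> "YEMWVABAC" -> "CABAVWMEY"
  "ionwlf" -> "nwlf" -> "mvke" -> "MVKE" -> "EKVM"
  "vkokvvl" -> "vkkvvl" -> "ujjuuk" -> "UJJUUK" -> "KUUJJU"
  "qmksdyddq" -> "qmksdyddq" -> "pljrcxccp" -> "PLJRCXCCP" -> "PCCXCRJLP"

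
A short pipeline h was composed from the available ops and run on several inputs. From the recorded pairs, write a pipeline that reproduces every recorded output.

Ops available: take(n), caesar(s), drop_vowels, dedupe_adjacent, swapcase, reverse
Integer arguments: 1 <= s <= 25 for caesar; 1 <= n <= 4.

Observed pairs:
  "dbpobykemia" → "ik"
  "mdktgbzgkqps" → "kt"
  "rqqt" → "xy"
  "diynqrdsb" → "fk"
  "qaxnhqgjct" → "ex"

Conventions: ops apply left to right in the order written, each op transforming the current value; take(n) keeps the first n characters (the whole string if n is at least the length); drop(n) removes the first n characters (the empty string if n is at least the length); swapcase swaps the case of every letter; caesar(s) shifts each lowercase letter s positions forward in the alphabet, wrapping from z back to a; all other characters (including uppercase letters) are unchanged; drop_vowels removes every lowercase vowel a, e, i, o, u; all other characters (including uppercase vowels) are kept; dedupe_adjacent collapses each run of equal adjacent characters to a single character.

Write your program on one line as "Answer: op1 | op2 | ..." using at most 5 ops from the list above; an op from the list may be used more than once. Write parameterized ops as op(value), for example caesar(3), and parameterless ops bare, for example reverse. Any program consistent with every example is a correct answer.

drop_vowels | take(2) | caesar(24) | caesar(9) | reverse

Check, running the answer program on each example:
  "dbpobykemia" -> "dbpbykm" -> "db" -> "bz" -> "ki" -> "ik"
  "mdktgbzgkqps" -> "mdktgbzgkqps" -> "md" -> "kb" -> "tk" -> "kt"
  "rqqt" -> "rqqt" -> "rq" -> "po" -> "yx" -> "xy"
  "diynqrdsb" -> "dynqrdsb" -> "dy" -> "bw" -> "kf" -> "fk"
  "qaxnhqgjct" -> "qxnhqgjct" -> "qx" -> "ov" -> "xe" -> "ex"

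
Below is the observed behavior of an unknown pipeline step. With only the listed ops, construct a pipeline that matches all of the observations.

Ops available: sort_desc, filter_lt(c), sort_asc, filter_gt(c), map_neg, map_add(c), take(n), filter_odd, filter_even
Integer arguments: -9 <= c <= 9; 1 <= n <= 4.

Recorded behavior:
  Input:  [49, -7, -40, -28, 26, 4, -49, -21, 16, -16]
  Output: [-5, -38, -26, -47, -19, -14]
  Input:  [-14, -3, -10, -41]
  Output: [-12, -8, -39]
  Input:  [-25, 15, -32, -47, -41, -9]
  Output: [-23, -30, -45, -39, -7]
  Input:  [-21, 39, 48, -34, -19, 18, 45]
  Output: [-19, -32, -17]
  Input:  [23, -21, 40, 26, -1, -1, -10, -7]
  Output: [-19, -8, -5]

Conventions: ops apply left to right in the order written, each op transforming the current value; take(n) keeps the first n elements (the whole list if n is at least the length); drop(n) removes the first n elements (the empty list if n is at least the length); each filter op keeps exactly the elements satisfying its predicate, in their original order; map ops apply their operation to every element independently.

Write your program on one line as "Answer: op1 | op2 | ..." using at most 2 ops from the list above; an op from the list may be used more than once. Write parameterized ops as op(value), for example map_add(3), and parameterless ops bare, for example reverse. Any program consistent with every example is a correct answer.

map_add(2) | filter_lt(-4)

Check, running the answer program on each example:
  [49, -7, -40, -28, 26, 4, -49, -21, 16, -16] -> [51, -5, -38, -26, 28, 6, -47, -19, 18, -14] -> [-5, -38, -26, -47, -19, -14]
  [-14, -3, -10, -41] -> [-12, -1, -8, -39] -> [-12, -8, -39]
  [-25, 15, -32, -47, -41, -9] -> [-23, 17, -30, -45, -39, -7] -> [-23, -30, -45, -39, -7]
  [-21, 39, 48, -34, -19, 18, 45] -> [-19, 41, 50, -32, -17, 20, 47] -> [-19, -32, -17]
  [23, -21, 40, 26, -1, -1, -10, -7] -> [25, -19, 42, 28, 1, 1, -8, -5] -> [-19, -8, -5]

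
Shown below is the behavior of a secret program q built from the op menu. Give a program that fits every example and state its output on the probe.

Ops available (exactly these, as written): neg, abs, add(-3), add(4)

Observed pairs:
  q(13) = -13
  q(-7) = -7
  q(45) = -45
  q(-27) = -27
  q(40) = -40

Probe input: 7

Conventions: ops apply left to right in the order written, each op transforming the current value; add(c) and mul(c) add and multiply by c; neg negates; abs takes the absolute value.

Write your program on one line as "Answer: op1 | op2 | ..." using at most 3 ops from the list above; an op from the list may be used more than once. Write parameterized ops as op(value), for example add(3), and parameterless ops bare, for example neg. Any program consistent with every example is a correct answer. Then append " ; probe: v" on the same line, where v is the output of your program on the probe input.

abs | neg ; probe: -7

Check, running the answer program on each example:
  13 -> 13 -> -13
  -7 -> 7 -> -7
  45 -> 45 -> -45
  -27 -> 27 -> -27
  40 -> 40 -> -40
  probe: 7 -> 7 -> -7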